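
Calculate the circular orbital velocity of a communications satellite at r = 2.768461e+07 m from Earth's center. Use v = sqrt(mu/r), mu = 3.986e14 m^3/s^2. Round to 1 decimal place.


Step 1: mu / r = 3.986e14 / 2.768461e+07 = 14397891.1027
Step 2: v = sqrt(14397891.1027) = 3794.5 m/s

3794.5


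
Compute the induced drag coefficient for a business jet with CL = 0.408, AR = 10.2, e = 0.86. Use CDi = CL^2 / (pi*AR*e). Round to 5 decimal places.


Step 1: CL^2 = 0.408^2 = 0.166464
Step 2: pi * AR * e = 3.14159 * 10.2 * 0.86 = 27.558051
Step 3: CDi = 0.166464 / 27.558051 = 0.00604

0.00604


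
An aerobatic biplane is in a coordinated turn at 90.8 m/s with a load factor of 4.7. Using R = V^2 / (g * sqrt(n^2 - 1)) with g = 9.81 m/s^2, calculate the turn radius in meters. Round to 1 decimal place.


Step 1: V^2 = 90.8^2 = 8244.64
Step 2: n^2 - 1 = 4.7^2 - 1 = 21.09
Step 3: sqrt(21.09) = 4.592385
Step 4: R = 8244.64 / (9.81 * 4.592385) = 183.0 m

183.0


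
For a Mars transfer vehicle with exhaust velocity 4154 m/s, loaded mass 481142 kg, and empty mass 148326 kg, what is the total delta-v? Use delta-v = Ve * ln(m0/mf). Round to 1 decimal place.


Step 1: Mass ratio m0/mf = 481142 / 148326 = 3.243814
Step 2: ln(3.243814) = 1.17675
Step 3: delta-v = 4154 * 1.17675 = 4888.2 m/s

4888.2


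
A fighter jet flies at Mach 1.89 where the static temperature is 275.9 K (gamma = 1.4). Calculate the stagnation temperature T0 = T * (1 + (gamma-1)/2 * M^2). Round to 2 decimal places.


Step 1: (gamma-1)/2 = 0.2
Step 2: M^2 = 3.5721
Step 3: 1 + 0.2 * 3.5721 = 1.71442
Step 4: T0 = 275.9 * 1.71442 = 473.01 K

473.01


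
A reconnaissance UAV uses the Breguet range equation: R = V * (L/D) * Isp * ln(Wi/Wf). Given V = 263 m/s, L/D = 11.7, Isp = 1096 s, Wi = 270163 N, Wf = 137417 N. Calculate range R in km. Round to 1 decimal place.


Step 1: Coefficient = V * (L/D) * Isp = 263 * 11.7 * 1096 = 3372501.6 m
Step 2: Wi/Wf = 270163 / 137417 = 1.966009
Step 3: ln(1.966009) = 0.676005
Step 4: R = 3372501.6 * 0.676005 = 2279829.2 m = 2279.8 km

2279.8


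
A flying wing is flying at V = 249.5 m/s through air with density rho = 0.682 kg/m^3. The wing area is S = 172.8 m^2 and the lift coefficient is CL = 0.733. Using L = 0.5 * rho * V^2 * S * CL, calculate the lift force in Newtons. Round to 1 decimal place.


Step 1: Calculate dynamic pressure q = 0.5 * 0.682 * 249.5^2 = 0.5 * 0.682 * 62250.25 = 21227.3353 Pa
Step 2: Multiply by wing area and lift coefficient: L = 21227.3353 * 172.8 * 0.733
Step 3: L = 3668083.5312 * 0.733 = 2688705.2 N

2688705.2


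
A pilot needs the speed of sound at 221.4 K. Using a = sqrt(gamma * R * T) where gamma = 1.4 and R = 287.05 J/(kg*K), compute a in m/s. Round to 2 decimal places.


Step 1: gamma * R * T = 1.4 * 287.05 * 221.4 = 88974.018
Step 2: a = sqrt(88974.018) = 298.29 m/s

298.29


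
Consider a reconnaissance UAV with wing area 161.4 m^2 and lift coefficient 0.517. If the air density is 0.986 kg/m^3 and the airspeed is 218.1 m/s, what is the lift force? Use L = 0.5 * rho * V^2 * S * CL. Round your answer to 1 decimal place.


Step 1: Calculate dynamic pressure q = 0.5 * 0.986 * 218.1^2 = 0.5 * 0.986 * 47567.61 = 23450.8317 Pa
Step 2: Multiply by wing area and lift coefficient: L = 23450.8317 * 161.4 * 0.517
Step 3: L = 3784964.2412 * 0.517 = 1956826.5 N

1956826.5


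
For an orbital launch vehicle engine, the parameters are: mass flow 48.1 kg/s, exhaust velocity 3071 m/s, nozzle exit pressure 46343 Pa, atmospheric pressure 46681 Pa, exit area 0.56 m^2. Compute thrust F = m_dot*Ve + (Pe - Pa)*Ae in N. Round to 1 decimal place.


Step 1: Momentum thrust = m_dot * Ve = 48.1 * 3071 = 147715.1 N
Step 2: Pressure thrust = (Pe - Pa) * Ae = (46343 - 46681) * 0.56 = -189.28 N
Step 3: Total thrust F = 147715.1 + -189.28 = 147525.8 N

147525.8


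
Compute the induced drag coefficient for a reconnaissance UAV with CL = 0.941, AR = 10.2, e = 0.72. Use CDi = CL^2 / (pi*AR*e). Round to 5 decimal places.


Step 1: CL^2 = 0.941^2 = 0.885481
Step 2: pi * AR * e = 3.14159 * 10.2 * 0.72 = 23.071856
Step 3: CDi = 0.885481 / 23.071856 = 0.03838

0.03838


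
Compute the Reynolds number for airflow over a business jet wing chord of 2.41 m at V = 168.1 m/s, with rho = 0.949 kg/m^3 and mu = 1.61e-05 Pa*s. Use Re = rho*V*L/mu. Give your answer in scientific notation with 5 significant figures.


Step 1: Numerator = rho * V * L = 0.949 * 168.1 * 2.41 = 384.459829
Step 2: Re = 384.459829 / 1.61e-05
Step 3: Re = 2.3879e+07

2.3879e+07


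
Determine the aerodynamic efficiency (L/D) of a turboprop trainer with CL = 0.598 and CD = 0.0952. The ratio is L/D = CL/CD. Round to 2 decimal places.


Step 1: L/D = CL / CD = 0.598 / 0.0952
Step 2: L/D = 6.28

6.28


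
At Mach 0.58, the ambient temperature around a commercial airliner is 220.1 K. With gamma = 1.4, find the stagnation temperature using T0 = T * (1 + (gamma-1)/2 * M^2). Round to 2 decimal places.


Step 1: (gamma-1)/2 = 0.2
Step 2: M^2 = 0.3364
Step 3: 1 + 0.2 * 0.3364 = 1.06728
Step 4: T0 = 220.1 * 1.06728 = 234.91 K

234.91


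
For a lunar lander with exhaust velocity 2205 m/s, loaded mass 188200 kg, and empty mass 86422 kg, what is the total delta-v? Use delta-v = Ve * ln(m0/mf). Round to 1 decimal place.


Step 1: Mass ratio m0/mf = 188200 / 86422 = 2.177686
Step 2: ln(2.177686) = 0.778263
Step 3: delta-v = 2205 * 0.778263 = 1716.1 m/s

1716.1


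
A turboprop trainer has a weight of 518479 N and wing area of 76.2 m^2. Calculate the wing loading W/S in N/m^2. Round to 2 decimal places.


Step 1: Wing loading = W / S = 518479 / 76.2
Step 2: Wing loading = 6804.19 N/m^2

6804.19


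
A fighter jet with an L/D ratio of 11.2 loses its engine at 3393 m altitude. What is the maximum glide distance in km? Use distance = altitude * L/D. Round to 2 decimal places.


Step 1: Glide distance = altitude * L/D = 3393 * 11.2 = 38001.6 m
Step 2: Convert to km: 38001.6 / 1000 = 38.00 km

38.00


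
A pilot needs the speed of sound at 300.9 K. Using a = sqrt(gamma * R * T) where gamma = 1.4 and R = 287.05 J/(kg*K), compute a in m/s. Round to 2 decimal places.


Step 1: gamma * R * T = 1.4 * 287.05 * 300.9 = 120922.683
Step 2: a = sqrt(120922.683) = 347.74 m/s

347.74


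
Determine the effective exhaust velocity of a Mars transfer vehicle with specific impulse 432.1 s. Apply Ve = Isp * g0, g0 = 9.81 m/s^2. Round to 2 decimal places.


Step 1: Ve = Isp * g0 = 432.1 * 9.81
Step 2: Ve = 4238.90 m/s

4238.90


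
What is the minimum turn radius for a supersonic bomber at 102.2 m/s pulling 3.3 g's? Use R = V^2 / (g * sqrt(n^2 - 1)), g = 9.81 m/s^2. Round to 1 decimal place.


Step 1: V^2 = 102.2^2 = 10444.84
Step 2: n^2 - 1 = 3.3^2 - 1 = 9.89
Step 3: sqrt(9.89) = 3.144837
Step 4: R = 10444.84 / (9.81 * 3.144837) = 338.6 m

338.6


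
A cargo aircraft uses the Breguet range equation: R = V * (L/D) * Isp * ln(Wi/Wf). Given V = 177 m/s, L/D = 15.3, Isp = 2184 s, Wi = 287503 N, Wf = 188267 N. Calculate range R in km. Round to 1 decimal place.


Step 1: Coefficient = V * (L/D) * Isp = 177 * 15.3 * 2184 = 5914490.4 m
Step 2: Wi/Wf = 287503 / 188267 = 1.527102
Step 3: ln(1.527102) = 0.423372
Step 4: R = 5914490.4 * 0.423372 = 2504030.4 m = 2504.0 km

2504.0


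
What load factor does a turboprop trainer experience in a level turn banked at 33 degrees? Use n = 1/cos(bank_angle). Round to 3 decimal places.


Step 1: Convert 33 degrees to radians = 0.575959
Step 2: cos(33 deg) = 0.838671
Step 3: n = 1 / 0.838671 = 1.192

1.192


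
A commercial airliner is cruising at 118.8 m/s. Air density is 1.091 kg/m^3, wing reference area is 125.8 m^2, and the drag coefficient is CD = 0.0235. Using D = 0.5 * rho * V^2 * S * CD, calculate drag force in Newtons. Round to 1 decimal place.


Step 1: Dynamic pressure q = 0.5 * 1.091 * 118.8^2 = 7698.8815 Pa
Step 2: Drag D = q * S * CD = 7698.8815 * 125.8 * 0.0235
Step 3: D = 22760.2 N

22760.2


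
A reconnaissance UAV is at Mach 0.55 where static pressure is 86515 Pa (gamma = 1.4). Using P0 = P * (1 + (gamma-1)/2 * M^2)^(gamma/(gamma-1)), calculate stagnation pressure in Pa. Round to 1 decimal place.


Step 1: (gamma-1)/2 * M^2 = 0.2 * 0.3025 = 0.0605
Step 2: 1 + 0.0605 = 1.0605
Step 3: Exponent gamma/(gamma-1) = 3.5
Step 4: P0 = 86515 * 1.0605^3.5 = 106262.2 Pa

106262.2


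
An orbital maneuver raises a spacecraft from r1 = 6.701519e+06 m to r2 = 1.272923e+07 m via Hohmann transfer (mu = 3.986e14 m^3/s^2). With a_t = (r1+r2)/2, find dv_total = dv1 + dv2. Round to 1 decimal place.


Step 1: Transfer semi-major axis a_t = (6.701519e+06 + 1.272923e+07) / 2 = 9.715374e+06 m
Step 2: v1 (circular at r1) = sqrt(mu/r1) = 7712.27 m/s
Step 3: v_t1 = sqrt(mu*(2/r1 - 1/a_t)) = 8827.82 m/s
Step 4: dv1 = |8827.82 - 7712.27| = 1115.55 m/s
Step 5: v2 (circular at r2) = 5595.87 m/s, v_t2 = 4647.55 m/s
Step 6: dv2 = |5595.87 - 4647.55| = 948.32 m/s
Step 7: Total delta-v = 1115.55 + 948.32 = 2063.9 m/s

2063.9


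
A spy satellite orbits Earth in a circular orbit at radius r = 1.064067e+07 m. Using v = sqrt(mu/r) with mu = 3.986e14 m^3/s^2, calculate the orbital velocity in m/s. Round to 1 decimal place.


Step 1: mu / r = 3.986e14 / 1.064067e+07 = 37460047.1587
Step 2: v = sqrt(37460047.1587) = 6120.5 m/s

6120.5


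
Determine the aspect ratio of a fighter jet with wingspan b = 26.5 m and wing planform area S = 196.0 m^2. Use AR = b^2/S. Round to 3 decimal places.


Step 1: b^2 = 26.5^2 = 702.25
Step 2: AR = 702.25 / 196.0 = 3.583

3.583


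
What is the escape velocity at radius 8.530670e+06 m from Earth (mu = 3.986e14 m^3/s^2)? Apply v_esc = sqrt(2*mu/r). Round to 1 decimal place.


Step 1: 2*mu/r = 2 * 3.986e14 / 8.530670e+06 = 93451041.9463
Step 2: v_esc = sqrt(93451041.9463) = 9667.0 m/s

9667.0


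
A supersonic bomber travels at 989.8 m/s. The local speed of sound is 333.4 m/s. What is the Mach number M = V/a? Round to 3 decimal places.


Step 1: M = V / a = 989.8 / 333.4
Step 2: M = 2.969

2.969


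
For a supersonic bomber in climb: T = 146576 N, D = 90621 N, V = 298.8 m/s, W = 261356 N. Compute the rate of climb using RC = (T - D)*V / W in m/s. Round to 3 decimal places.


Step 1: Excess thrust = T - D = 146576 - 90621 = 55955 N
Step 2: Excess power = 55955 * 298.8 = 16719354.0 W
Step 3: RC = 16719354.0 / 261356 = 63.972 m/s

63.972


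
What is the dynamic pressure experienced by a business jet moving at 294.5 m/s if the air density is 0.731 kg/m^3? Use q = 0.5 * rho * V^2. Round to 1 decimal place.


Step 1: V^2 = 294.5^2 = 86730.25
Step 2: q = 0.5 * 0.731 * 86730.25
Step 3: q = 31699.9 Pa

31699.9


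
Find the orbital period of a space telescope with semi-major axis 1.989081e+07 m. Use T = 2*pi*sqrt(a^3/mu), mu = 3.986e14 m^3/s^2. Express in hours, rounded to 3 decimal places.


Step 1: a^3 / mu = 7.869686e+21 / 3.986e14 = 1.974332e+07
Step 2: sqrt(1.974332e+07) = 4443.3452 s
Step 3: T = 2*pi * 4443.3452 = 27918.36 s
Step 4: T in hours = 27918.36 / 3600 = 7.755 hours

7.755


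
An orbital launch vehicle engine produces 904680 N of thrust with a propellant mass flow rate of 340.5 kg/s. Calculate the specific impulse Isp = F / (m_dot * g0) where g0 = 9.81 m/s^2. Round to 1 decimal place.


Step 1: m_dot * g0 = 340.5 * 9.81 = 3340.31
Step 2: Isp = 904680 / 3340.31 = 270.8 s

270.8


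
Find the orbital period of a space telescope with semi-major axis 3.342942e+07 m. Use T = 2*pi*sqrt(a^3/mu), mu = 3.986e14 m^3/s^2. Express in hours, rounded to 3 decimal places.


Step 1: a^3 / mu = 3.735825e+22 / 3.986e14 = 9.372366e+07
Step 2: sqrt(9.372366e+07) = 9681.098 s
Step 3: T = 2*pi * 9681.098 = 60828.13 s
Step 4: T in hours = 60828.13 / 3600 = 16.897 hours

16.897


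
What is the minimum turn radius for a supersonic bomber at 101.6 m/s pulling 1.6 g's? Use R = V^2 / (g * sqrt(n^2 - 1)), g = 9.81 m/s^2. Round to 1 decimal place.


Step 1: V^2 = 101.6^2 = 10322.56
Step 2: n^2 - 1 = 1.6^2 - 1 = 1.56
Step 3: sqrt(1.56) = 1.249
Step 4: R = 10322.56 / (9.81 * 1.249) = 842.5 m

842.5


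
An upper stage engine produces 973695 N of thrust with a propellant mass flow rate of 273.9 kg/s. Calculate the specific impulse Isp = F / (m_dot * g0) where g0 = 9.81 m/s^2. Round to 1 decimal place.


Step 1: m_dot * g0 = 273.9 * 9.81 = 2686.96
Step 2: Isp = 973695 / 2686.96 = 362.4 s

362.4


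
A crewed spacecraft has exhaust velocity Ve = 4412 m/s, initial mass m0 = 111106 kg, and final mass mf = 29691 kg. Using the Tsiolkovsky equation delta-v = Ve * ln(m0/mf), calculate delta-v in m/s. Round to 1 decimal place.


Step 1: Mass ratio m0/mf = 111106 / 29691 = 3.742077
Step 2: ln(3.742077) = 1.319641
Step 3: delta-v = 4412 * 1.319641 = 5822.3 m/s

5822.3


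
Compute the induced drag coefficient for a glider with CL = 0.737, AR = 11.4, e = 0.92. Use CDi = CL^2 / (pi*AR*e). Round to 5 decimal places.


Step 1: CL^2 = 0.737^2 = 0.543169
Step 2: pi * AR * e = 3.14159 * 11.4 * 0.92 = 32.949024
Step 3: CDi = 0.543169 / 32.949024 = 0.01649

0.01649


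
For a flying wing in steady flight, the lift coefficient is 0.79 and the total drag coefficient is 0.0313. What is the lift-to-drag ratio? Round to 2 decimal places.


Step 1: L/D = CL / CD = 0.79 / 0.0313
Step 2: L/D = 25.24

25.24


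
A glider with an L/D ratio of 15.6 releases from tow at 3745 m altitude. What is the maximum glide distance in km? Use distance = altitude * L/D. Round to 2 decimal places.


Step 1: Glide distance = altitude * L/D = 3745 * 15.6 = 58422.0 m
Step 2: Convert to km: 58422.0 / 1000 = 58.42 km

58.42


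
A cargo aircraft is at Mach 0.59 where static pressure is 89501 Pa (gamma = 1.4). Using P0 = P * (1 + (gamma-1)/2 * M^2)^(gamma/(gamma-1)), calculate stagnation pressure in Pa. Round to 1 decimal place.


Step 1: (gamma-1)/2 * M^2 = 0.2 * 0.3481 = 0.06962
Step 2: 1 + 0.06962 = 1.06962
Step 3: Exponent gamma/(gamma-1) = 3.5
Step 4: P0 = 89501 * 1.06962^3.5 = 113274.2 Pa

113274.2


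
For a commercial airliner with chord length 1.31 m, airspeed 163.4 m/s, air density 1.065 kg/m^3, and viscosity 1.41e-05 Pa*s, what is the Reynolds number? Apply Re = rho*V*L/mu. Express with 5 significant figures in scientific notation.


Step 1: Numerator = rho * V * L = 1.065 * 163.4 * 1.31 = 227.96751
Step 2: Re = 227.96751 / 1.41e-05
Step 3: Re = 1.6168e+07

1.6168e+07


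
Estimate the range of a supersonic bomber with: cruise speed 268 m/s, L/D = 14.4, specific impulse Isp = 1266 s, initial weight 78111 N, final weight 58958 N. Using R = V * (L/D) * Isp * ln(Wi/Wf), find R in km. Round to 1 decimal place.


Step 1: Coefficient = V * (L/D) * Isp = 268 * 14.4 * 1266 = 4885747.2 m
Step 2: Wi/Wf = 78111 / 58958 = 1.324858
Step 3: ln(1.324858) = 0.281306
Step 4: R = 4885747.2 * 0.281306 = 1374387.9 m = 1374.4 km

1374.4


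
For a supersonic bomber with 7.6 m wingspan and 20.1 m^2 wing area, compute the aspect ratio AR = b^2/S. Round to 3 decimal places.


Step 1: b^2 = 7.6^2 = 57.76
Step 2: AR = 57.76 / 20.1 = 2.874

2.874


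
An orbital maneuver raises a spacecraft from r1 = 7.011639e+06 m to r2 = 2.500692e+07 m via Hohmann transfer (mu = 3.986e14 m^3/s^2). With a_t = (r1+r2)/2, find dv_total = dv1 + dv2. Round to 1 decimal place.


Step 1: Transfer semi-major axis a_t = (7.011639e+06 + 2.500692e+07) / 2 = 1.600928e+07 m
Step 2: v1 (circular at r1) = sqrt(mu/r1) = 7539.78 m/s
Step 3: v_t1 = sqrt(mu*(2/r1 - 1/a_t)) = 9423.3 m/s
Step 4: dv1 = |9423.3 - 7539.78| = 1883.52 m/s
Step 5: v2 (circular at r2) = 3992.44 m/s, v_t2 = 2642.18 m/s
Step 6: dv2 = |3992.44 - 2642.18| = 1350.26 m/s
Step 7: Total delta-v = 1883.52 + 1350.26 = 3233.8 m/s

3233.8


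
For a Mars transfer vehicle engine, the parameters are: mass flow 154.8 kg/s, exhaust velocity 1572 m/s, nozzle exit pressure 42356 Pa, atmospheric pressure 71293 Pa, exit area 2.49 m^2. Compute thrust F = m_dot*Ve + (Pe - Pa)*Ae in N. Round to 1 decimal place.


Step 1: Momentum thrust = m_dot * Ve = 154.8 * 1572 = 243345.6 N
Step 2: Pressure thrust = (Pe - Pa) * Ae = (42356 - 71293) * 2.49 = -72053.13 N
Step 3: Total thrust F = 243345.6 + -72053.13 = 171292.5 N

171292.5


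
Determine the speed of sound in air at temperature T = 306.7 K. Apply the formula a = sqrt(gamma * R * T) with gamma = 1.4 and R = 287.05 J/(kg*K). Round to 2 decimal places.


Step 1: gamma * R * T = 1.4 * 287.05 * 306.7 = 123253.529
Step 2: a = sqrt(123253.529) = 351.07 m/s

351.07


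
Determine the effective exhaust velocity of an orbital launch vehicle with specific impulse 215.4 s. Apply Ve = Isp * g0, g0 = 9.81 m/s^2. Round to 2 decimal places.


Step 1: Ve = Isp * g0 = 215.4 * 9.81
Step 2: Ve = 2113.07 m/s

2113.07


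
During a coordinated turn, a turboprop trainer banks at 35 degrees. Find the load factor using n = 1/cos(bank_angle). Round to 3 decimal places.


Step 1: Convert 35 degrees to radians = 0.610865
Step 2: cos(35 deg) = 0.819152
Step 3: n = 1 / 0.819152 = 1.221

1.221


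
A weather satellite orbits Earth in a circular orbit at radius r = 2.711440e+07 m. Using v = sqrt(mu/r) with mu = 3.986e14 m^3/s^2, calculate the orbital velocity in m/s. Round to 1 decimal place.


Step 1: mu / r = 3.986e14 / 2.711440e+07 = 14700675.6557
Step 2: v = sqrt(14700675.6557) = 3834.1 m/s

3834.1


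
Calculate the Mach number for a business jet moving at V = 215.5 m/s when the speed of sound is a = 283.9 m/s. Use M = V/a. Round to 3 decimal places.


Step 1: M = V / a = 215.5 / 283.9
Step 2: M = 0.759

0.759


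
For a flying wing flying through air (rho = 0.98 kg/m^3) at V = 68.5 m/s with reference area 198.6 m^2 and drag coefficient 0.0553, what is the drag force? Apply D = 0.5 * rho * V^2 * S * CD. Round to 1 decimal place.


Step 1: Dynamic pressure q = 0.5 * 0.98 * 68.5^2 = 2299.2025 Pa
Step 2: Drag D = q * S * CD = 2299.2025 * 198.6 * 0.0553
Step 3: D = 25251.2 N

25251.2


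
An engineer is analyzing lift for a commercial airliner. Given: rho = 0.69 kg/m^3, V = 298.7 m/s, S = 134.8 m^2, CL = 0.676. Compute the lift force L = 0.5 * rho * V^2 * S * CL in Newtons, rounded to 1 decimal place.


Step 1: Calculate dynamic pressure q = 0.5 * 0.69 * 298.7^2 = 0.5 * 0.69 * 89221.69 = 30781.483 Pa
Step 2: Multiply by wing area and lift coefficient: L = 30781.483 * 134.8 * 0.676
Step 3: L = 4149343.9151 * 0.676 = 2804956.5 N

2804956.5


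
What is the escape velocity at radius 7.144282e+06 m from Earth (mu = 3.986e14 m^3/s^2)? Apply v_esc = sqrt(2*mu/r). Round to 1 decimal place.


Step 1: 2*mu/r = 2 * 3.986e14 / 7.144282e+06 = 111585740.8764
Step 2: v_esc = sqrt(111585740.8764) = 10563.4 m/s

10563.4


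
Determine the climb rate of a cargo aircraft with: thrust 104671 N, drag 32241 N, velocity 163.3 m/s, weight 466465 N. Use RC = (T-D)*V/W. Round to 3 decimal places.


Step 1: Excess thrust = T - D = 104671 - 32241 = 72430 N
Step 2: Excess power = 72430 * 163.3 = 11827819.0 W
Step 3: RC = 11827819.0 / 466465 = 25.356 m/s

25.356


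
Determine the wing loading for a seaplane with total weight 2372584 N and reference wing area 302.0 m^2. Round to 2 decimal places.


Step 1: Wing loading = W / S = 2372584 / 302.0
Step 2: Wing loading = 7856.24 N/m^2

7856.24


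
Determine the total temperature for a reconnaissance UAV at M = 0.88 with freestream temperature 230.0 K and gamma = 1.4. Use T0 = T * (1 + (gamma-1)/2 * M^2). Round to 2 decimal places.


Step 1: (gamma-1)/2 = 0.2
Step 2: M^2 = 0.7744
Step 3: 1 + 0.2 * 0.7744 = 1.15488
Step 4: T0 = 230.0 * 1.15488 = 265.62 K

265.62


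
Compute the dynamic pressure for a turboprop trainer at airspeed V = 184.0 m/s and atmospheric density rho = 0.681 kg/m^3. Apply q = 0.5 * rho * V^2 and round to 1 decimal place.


Step 1: V^2 = 184.0^2 = 33856.0
Step 2: q = 0.5 * 0.681 * 33856.0
Step 3: q = 11528.0 Pa

11528.0


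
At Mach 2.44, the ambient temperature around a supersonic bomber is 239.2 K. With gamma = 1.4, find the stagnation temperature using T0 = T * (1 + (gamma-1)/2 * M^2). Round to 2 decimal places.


Step 1: (gamma-1)/2 = 0.2
Step 2: M^2 = 5.9536
Step 3: 1 + 0.2 * 5.9536 = 2.19072
Step 4: T0 = 239.2 * 2.19072 = 524.02 K

524.02


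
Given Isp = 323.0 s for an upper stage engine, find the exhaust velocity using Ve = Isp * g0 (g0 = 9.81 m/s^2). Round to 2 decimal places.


Step 1: Ve = Isp * g0 = 323.0 * 9.81
Step 2: Ve = 3168.63 m/s

3168.63


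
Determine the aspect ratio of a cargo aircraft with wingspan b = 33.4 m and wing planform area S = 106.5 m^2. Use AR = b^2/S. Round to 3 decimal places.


Step 1: b^2 = 33.4^2 = 1115.56
Step 2: AR = 1115.56 / 106.5 = 10.475

10.475


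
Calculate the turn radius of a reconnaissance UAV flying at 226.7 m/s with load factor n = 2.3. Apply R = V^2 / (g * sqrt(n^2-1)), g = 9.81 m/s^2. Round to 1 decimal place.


Step 1: V^2 = 226.7^2 = 51392.89
Step 2: n^2 - 1 = 2.3^2 - 1 = 4.29
Step 3: sqrt(4.29) = 2.071232
Step 4: R = 51392.89 / (9.81 * 2.071232) = 2529.3 m

2529.3


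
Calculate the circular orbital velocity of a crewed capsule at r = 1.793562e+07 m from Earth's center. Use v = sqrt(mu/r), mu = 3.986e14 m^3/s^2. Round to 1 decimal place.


Step 1: mu / r = 3.986e14 / 1.793562e+07 = 22223932.0414
Step 2: v = sqrt(22223932.0414) = 4714.2 m/s

4714.2


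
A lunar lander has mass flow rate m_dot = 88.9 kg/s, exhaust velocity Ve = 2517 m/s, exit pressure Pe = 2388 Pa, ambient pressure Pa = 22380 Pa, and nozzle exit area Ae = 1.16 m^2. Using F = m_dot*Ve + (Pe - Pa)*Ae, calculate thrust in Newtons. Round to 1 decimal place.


Step 1: Momentum thrust = m_dot * Ve = 88.9 * 2517 = 223761.3 N
Step 2: Pressure thrust = (Pe - Pa) * Ae = (2388 - 22380) * 1.16 = -23190.72 N
Step 3: Total thrust F = 223761.3 + -23190.72 = 200570.6 N

200570.6


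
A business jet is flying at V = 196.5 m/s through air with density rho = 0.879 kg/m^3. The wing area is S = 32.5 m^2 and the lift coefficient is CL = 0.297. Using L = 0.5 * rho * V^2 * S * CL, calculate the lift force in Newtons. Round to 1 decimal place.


Step 1: Calculate dynamic pressure q = 0.5 * 0.879 * 196.5^2 = 0.5 * 0.879 * 38612.25 = 16970.0839 Pa
Step 2: Multiply by wing area and lift coefficient: L = 16970.0839 * 32.5 * 0.297
Step 3: L = 551527.7259 * 0.297 = 163803.7 N

163803.7


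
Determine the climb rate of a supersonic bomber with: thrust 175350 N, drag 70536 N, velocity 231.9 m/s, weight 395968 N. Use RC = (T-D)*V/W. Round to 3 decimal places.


Step 1: Excess thrust = T - D = 175350 - 70536 = 104814 N
Step 2: Excess power = 104814 * 231.9 = 24306366.6 W
Step 3: RC = 24306366.6 / 395968 = 61.385 m/s

61.385


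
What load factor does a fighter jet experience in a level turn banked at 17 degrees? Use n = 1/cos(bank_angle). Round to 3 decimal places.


Step 1: Convert 17 degrees to radians = 0.296706
Step 2: cos(17 deg) = 0.956305
Step 3: n = 1 / 0.956305 = 1.046

1.046


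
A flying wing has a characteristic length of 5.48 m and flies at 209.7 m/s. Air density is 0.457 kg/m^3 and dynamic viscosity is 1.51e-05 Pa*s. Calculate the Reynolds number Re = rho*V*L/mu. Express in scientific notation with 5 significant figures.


Step 1: Numerator = rho * V * L = 0.457 * 209.7 * 5.48 = 525.164292
Step 2: Re = 525.164292 / 1.51e-05
Step 3: Re = 3.4779e+07

3.4779e+07


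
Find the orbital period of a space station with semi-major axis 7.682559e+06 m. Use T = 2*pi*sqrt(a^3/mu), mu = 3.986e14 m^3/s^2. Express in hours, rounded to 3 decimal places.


Step 1: a^3 / mu = 4.534378e+20 / 3.986e14 = 1.137576e+06
Step 2: sqrt(1.137576e+06) = 1066.5721 s
Step 3: T = 2*pi * 1066.5721 = 6701.47 s
Step 4: T in hours = 6701.47 / 3600 = 1.862 hours

1.862


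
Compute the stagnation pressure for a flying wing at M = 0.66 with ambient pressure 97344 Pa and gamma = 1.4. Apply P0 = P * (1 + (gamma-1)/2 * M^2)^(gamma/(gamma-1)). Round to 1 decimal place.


Step 1: (gamma-1)/2 * M^2 = 0.2 * 0.4356 = 0.08712
Step 2: 1 + 0.08712 = 1.08712
Step 3: Exponent gamma/(gamma-1) = 3.5
Step 4: P0 = 97344 * 1.08712^3.5 = 130400.8 Pa

130400.8


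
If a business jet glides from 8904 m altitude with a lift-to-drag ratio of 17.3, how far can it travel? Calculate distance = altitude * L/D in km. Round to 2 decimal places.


Step 1: Glide distance = altitude * L/D = 8904 * 17.3 = 154039.2 m
Step 2: Convert to km: 154039.2 / 1000 = 154.04 km

154.04


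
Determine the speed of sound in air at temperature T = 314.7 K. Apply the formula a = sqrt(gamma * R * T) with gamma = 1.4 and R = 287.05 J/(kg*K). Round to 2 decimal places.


Step 1: gamma * R * T = 1.4 * 287.05 * 314.7 = 126468.489
Step 2: a = sqrt(126468.489) = 355.62 m/s

355.62


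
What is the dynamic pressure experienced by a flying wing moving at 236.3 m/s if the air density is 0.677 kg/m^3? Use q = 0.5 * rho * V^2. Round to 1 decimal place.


Step 1: V^2 = 236.3^2 = 55837.69
Step 2: q = 0.5 * 0.677 * 55837.69
Step 3: q = 18901.1 Pa

18901.1


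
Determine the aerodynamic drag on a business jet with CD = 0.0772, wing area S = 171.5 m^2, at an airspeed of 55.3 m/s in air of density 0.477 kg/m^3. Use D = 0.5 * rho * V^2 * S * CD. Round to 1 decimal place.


Step 1: Dynamic pressure q = 0.5 * 0.477 * 55.3^2 = 729.3545 Pa
Step 2: Drag D = q * S * CD = 729.3545 * 171.5 * 0.0772
Step 3: D = 9656.5 N

9656.5


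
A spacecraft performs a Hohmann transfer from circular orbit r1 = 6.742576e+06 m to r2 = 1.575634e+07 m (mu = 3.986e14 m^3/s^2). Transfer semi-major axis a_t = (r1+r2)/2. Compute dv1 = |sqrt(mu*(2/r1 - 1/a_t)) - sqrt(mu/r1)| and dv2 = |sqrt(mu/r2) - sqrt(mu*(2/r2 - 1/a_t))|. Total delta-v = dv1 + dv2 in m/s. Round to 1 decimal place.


Step 1: Transfer semi-major axis a_t = (6.742576e+06 + 1.575634e+07) / 2 = 1.124946e+07 m
Step 2: v1 (circular at r1) = sqrt(mu/r1) = 7688.75 m/s
Step 3: v_t1 = sqrt(mu*(2/r1 - 1/a_t)) = 9099.5 m/s
Step 4: dv1 = |9099.5 - 7688.75| = 1410.75 m/s
Step 5: v2 (circular at r2) = 5029.69 m/s, v_t2 = 3893.93 m/s
Step 6: dv2 = |5029.69 - 3893.93| = 1135.76 m/s
Step 7: Total delta-v = 1410.75 + 1135.76 = 2546.5 m/s

2546.5


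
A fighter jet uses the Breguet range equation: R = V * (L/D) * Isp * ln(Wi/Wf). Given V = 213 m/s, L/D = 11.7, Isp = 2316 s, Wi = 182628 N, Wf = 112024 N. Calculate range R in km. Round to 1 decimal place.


Step 1: Coefficient = V * (L/D) * Isp = 213 * 11.7 * 2316 = 5771703.6 m
Step 2: Wi/Wf = 182628 / 112024 = 1.630258
Step 3: ln(1.630258) = 0.488738
Step 4: R = 5771703.6 * 0.488738 = 2820851.8 m = 2820.9 km

2820.9


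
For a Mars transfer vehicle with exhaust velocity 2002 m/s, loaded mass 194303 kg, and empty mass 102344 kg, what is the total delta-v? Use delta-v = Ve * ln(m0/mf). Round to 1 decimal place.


Step 1: Mass ratio m0/mf = 194303 / 102344 = 1.898528
Step 2: ln(1.898528) = 0.641079
Step 3: delta-v = 2002 * 0.641079 = 1283.4 m/s

1283.4


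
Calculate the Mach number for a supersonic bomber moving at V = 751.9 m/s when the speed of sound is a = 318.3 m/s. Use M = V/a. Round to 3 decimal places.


Step 1: M = V / a = 751.9 / 318.3
Step 2: M = 2.362

2.362


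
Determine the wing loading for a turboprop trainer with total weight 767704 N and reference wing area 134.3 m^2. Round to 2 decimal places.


Step 1: Wing loading = W / S = 767704 / 134.3
Step 2: Wing loading = 5716.34 N/m^2

5716.34


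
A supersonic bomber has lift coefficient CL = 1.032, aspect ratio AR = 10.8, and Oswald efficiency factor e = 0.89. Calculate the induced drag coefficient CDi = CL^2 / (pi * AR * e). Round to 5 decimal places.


Step 1: CL^2 = 1.032^2 = 1.065024
Step 2: pi * AR * e = 3.14159 * 10.8 * 0.89 = 30.196989
Step 3: CDi = 1.065024 / 30.196989 = 0.03527

0.03527


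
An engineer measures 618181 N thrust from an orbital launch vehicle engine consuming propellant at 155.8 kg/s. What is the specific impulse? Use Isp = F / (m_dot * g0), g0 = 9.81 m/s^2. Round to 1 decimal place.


Step 1: m_dot * g0 = 155.8 * 9.81 = 1528.4
Step 2: Isp = 618181 / 1528.4 = 404.5 s

404.5


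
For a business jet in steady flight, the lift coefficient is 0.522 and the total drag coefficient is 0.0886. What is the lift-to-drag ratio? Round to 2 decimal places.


Step 1: L/D = CL / CD = 0.522 / 0.0886
Step 2: L/D = 5.89

5.89


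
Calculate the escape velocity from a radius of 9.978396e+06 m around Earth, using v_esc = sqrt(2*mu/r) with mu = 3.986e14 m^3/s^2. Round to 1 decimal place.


Step 1: 2*mu/r = 2 * 3.986e14 / 9.978396e+06 = 79892599.973
Step 2: v_esc = sqrt(79892599.973) = 8938.3 m/s

8938.3


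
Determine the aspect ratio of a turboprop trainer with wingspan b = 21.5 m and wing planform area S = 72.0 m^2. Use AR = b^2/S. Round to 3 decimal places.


Step 1: b^2 = 21.5^2 = 462.25
Step 2: AR = 462.25 / 72.0 = 6.420

6.420


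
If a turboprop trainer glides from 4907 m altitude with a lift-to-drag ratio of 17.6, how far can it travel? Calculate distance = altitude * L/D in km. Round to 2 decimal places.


Step 1: Glide distance = altitude * L/D = 4907 * 17.6 = 86363.2 m
Step 2: Convert to km: 86363.2 / 1000 = 86.36 km

86.36


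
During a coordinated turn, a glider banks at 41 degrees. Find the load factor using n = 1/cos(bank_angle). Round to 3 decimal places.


Step 1: Convert 41 degrees to radians = 0.715585
Step 2: cos(41 deg) = 0.75471
Step 3: n = 1 / 0.75471 = 1.325

1.325


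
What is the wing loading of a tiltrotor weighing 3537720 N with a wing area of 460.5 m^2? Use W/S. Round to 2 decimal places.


Step 1: Wing loading = W / S = 3537720 / 460.5
Step 2: Wing loading = 7682.35 N/m^2

7682.35


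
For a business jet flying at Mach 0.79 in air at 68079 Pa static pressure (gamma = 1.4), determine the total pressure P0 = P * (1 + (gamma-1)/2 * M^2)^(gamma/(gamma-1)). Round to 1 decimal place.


Step 1: (gamma-1)/2 * M^2 = 0.2 * 0.6241 = 0.12482
Step 2: 1 + 0.12482 = 1.12482
Step 3: Exponent gamma/(gamma-1) = 3.5
Step 4: P0 = 68079 * 1.12482^3.5 = 102755.2 Pa

102755.2


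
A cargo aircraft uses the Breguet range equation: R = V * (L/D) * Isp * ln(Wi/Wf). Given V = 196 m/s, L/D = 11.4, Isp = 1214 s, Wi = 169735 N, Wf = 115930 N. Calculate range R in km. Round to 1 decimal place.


Step 1: Coefficient = V * (L/D) * Isp = 196 * 11.4 * 1214 = 2712561.6 m
Step 2: Wi/Wf = 169735 / 115930 = 1.464116
Step 3: ln(1.464116) = 0.381252
Step 4: R = 2712561.6 * 0.381252 = 1034169.1 m = 1034.2 km

1034.2


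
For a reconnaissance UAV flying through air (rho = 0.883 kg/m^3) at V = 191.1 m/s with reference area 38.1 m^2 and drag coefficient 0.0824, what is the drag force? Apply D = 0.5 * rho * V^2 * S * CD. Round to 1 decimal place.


Step 1: Dynamic pressure q = 0.5 * 0.883 * 191.1^2 = 16123.2312 Pa
Step 2: Drag D = q * S * CD = 16123.2312 * 38.1 * 0.0824
Step 3: D = 50617.9 N

50617.9


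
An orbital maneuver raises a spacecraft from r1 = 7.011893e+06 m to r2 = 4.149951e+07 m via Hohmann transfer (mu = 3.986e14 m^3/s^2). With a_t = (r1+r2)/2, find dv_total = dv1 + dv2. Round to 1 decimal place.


Step 1: Transfer semi-major axis a_t = (7.011893e+06 + 4.149951e+07) / 2 = 2.425570e+07 m
Step 2: v1 (circular at r1) = sqrt(mu/r1) = 7539.65 m/s
Step 3: v_t1 = sqrt(mu*(2/r1 - 1/a_t)) = 9862.01 m/s
Step 4: dv1 = |9862.01 - 7539.65| = 2322.37 m/s
Step 5: v2 (circular at r2) = 3099.18 m/s, v_t2 = 1666.32 m/s
Step 6: dv2 = |3099.18 - 1666.32| = 1432.86 m/s
Step 7: Total delta-v = 2322.37 + 1432.86 = 3755.2 m/s

3755.2


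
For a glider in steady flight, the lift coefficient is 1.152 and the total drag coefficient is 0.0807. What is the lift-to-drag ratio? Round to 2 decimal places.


Step 1: L/D = CL / CD = 1.152 / 0.0807
Step 2: L/D = 14.28

14.28


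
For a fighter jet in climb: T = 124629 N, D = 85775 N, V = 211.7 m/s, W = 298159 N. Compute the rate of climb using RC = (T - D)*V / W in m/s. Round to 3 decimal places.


Step 1: Excess thrust = T - D = 124629 - 85775 = 38854 N
Step 2: Excess power = 38854 * 211.7 = 8225391.8 W
Step 3: RC = 8225391.8 / 298159 = 27.587 m/s

27.587


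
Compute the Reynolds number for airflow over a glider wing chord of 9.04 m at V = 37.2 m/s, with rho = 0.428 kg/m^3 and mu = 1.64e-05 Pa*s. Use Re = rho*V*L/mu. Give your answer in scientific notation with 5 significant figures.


Step 1: Numerator = rho * V * L = 0.428 * 37.2 * 9.04 = 143.931264
Step 2: Re = 143.931264 / 1.64e-05
Step 3: Re = 8.7763e+06

8.7763e+06


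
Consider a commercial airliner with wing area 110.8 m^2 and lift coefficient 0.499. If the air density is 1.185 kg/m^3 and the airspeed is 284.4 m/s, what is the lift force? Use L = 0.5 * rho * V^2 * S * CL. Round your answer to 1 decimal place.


Step 1: Calculate dynamic pressure q = 0.5 * 1.185 * 284.4^2 = 0.5 * 1.185 * 80883.36 = 47923.3908 Pa
Step 2: Multiply by wing area and lift coefficient: L = 47923.3908 * 110.8 * 0.499
Step 3: L = 5309911.7006 * 0.499 = 2649645.9 N

2649645.9


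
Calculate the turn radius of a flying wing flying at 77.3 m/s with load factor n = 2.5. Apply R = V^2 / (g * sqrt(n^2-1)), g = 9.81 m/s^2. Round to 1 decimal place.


Step 1: V^2 = 77.3^2 = 5975.29
Step 2: n^2 - 1 = 2.5^2 - 1 = 5.25
Step 3: sqrt(5.25) = 2.291288
Step 4: R = 5975.29 / (9.81 * 2.291288) = 265.8 m

265.8


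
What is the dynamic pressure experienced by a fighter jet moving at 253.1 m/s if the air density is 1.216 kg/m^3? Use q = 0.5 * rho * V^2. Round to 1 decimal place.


Step 1: V^2 = 253.1^2 = 64059.61
Step 2: q = 0.5 * 1.216 * 64059.61
Step 3: q = 38948.2 Pa

38948.2


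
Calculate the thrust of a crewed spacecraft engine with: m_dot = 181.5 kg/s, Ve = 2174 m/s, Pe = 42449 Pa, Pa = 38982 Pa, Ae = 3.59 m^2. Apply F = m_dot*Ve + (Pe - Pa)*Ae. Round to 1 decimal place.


Step 1: Momentum thrust = m_dot * Ve = 181.5 * 2174 = 394581.0 N
Step 2: Pressure thrust = (Pe - Pa) * Ae = (42449 - 38982) * 3.59 = 12446.53 N
Step 3: Total thrust F = 394581.0 + 12446.53 = 407027.5 N

407027.5


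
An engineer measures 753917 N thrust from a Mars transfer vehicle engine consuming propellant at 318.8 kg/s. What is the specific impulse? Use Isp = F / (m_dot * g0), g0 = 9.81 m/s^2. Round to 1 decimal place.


Step 1: m_dot * g0 = 318.8 * 9.81 = 3127.43
Step 2: Isp = 753917 / 3127.43 = 241.1 s

241.1


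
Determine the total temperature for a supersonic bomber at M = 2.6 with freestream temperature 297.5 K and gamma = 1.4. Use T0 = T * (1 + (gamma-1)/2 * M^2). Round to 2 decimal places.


Step 1: (gamma-1)/2 = 0.2
Step 2: M^2 = 6.76
Step 3: 1 + 0.2 * 6.76 = 2.352
Step 4: T0 = 297.5 * 2.352 = 699.72 K

699.72


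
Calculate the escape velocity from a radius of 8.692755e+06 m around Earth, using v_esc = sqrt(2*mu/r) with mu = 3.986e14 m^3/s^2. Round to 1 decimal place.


Step 1: 2*mu/r = 2 * 3.986e14 / 8.692755e+06 = 91708554.9978
Step 2: v_esc = sqrt(91708554.9978) = 9576.5 m/s

9576.5


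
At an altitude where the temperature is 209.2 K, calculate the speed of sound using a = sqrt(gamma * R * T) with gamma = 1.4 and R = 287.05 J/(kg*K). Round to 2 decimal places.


Step 1: gamma * R * T = 1.4 * 287.05 * 209.2 = 84071.204
Step 2: a = sqrt(84071.204) = 289.95 m/s

289.95


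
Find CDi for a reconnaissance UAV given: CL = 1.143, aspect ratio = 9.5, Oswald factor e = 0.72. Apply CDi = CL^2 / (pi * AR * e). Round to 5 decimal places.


Step 1: CL^2 = 1.143^2 = 1.306449
Step 2: pi * AR * e = 3.14159 * 9.5 * 0.72 = 21.488494
Step 3: CDi = 1.306449 / 21.488494 = 0.06080

0.06080


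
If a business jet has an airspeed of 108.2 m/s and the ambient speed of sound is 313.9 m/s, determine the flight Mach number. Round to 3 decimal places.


Step 1: M = V / a = 108.2 / 313.9
Step 2: M = 0.345

0.345


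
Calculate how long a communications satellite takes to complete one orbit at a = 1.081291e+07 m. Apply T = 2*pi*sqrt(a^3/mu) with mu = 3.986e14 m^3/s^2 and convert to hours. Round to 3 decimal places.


Step 1: a^3 / mu = 1.264235e+21 / 3.986e14 = 3.171688e+06
Step 2: sqrt(3.171688e+06) = 1780.9234 s
Step 3: T = 2*pi * 1780.9234 = 11189.87 s
Step 4: T in hours = 11189.87 / 3600 = 3.108 hours

3.108


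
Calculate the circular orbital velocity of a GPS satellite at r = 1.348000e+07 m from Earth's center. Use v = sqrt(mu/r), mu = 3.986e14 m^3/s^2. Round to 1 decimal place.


Step 1: mu / r = 3.986e14 / 1.348000e+07 = 29569732.9377
Step 2: v = sqrt(29569732.9377) = 5437.8 m/s

5437.8


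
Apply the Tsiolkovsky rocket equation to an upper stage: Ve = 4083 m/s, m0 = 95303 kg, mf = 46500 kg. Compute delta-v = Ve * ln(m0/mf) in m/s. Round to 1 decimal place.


Step 1: Mass ratio m0/mf = 95303 / 46500 = 2.049527
Step 2: ln(2.049527) = 0.717609
Step 3: delta-v = 4083 * 0.717609 = 2930.0 m/s

2930.0


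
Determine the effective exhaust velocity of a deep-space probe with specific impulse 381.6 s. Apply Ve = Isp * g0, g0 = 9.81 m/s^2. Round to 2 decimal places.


Step 1: Ve = Isp * g0 = 381.6 * 9.81
Step 2: Ve = 3743.50 m/s

3743.50


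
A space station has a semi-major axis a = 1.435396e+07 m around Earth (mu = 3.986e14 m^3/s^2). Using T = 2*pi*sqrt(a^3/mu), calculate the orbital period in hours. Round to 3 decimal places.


Step 1: a^3 / mu = 2.957435e+21 / 3.986e14 = 7.419556e+06
Step 2: sqrt(7.419556e+06) = 2723.8861 s
Step 3: T = 2*pi * 2723.8861 = 17114.68 s
Step 4: T in hours = 17114.68 / 3600 = 4.754 hours

4.754


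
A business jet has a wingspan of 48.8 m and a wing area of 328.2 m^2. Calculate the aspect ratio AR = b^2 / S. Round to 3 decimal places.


Step 1: b^2 = 48.8^2 = 2381.44
Step 2: AR = 2381.44 / 328.2 = 7.256

7.256


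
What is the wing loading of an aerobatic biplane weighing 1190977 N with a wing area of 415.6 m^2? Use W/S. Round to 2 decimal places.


Step 1: Wing loading = W / S = 1190977 / 415.6
Step 2: Wing loading = 2865.68 N/m^2

2865.68


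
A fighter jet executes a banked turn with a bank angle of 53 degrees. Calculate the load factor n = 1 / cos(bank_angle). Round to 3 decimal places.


Step 1: Convert 53 degrees to radians = 0.925025
Step 2: cos(53 deg) = 0.601815
Step 3: n = 1 / 0.601815 = 1.662

1.662


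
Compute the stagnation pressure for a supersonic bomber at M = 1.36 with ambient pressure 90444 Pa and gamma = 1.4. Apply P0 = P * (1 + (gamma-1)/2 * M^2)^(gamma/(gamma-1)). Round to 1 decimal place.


Step 1: (gamma-1)/2 * M^2 = 0.2 * 1.8496 = 0.36992
Step 2: 1 + 0.36992 = 1.36992
Step 3: Exponent gamma/(gamma-1) = 3.5
Step 4: P0 = 90444 * 1.36992^3.5 = 272152.9 Pa

272152.9


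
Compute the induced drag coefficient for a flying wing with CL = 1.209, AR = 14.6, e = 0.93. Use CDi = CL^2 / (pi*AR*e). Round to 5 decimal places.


Step 1: CL^2 = 1.209^2 = 1.461681
Step 2: pi * AR * e = 3.14159 * 14.6 * 0.93 = 42.656545
Step 3: CDi = 1.461681 / 42.656545 = 0.03427

0.03427


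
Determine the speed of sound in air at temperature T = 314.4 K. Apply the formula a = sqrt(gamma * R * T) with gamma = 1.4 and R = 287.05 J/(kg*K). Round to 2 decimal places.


Step 1: gamma * R * T = 1.4 * 287.05 * 314.4 = 126347.928
Step 2: a = sqrt(126347.928) = 355.45 m/s

355.45


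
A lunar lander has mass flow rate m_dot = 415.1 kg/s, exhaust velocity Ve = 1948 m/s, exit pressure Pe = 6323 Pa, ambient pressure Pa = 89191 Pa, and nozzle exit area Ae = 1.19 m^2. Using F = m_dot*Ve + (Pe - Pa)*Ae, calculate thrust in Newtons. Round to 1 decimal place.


Step 1: Momentum thrust = m_dot * Ve = 415.1 * 1948 = 808614.8 N
Step 2: Pressure thrust = (Pe - Pa) * Ae = (6323 - 89191) * 1.19 = -98612.92 N
Step 3: Total thrust F = 808614.8 + -98612.92 = 710001.9 N

710001.9


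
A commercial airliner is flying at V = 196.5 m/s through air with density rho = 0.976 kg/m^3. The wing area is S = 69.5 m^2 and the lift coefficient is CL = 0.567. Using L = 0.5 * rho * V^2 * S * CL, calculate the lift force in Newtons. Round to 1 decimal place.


Step 1: Calculate dynamic pressure q = 0.5 * 0.976 * 196.5^2 = 0.5 * 0.976 * 38612.25 = 18842.778 Pa
Step 2: Multiply by wing area and lift coefficient: L = 18842.778 * 69.5 * 0.567
Step 3: L = 1309573.071 * 0.567 = 742527.9 N

742527.9
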